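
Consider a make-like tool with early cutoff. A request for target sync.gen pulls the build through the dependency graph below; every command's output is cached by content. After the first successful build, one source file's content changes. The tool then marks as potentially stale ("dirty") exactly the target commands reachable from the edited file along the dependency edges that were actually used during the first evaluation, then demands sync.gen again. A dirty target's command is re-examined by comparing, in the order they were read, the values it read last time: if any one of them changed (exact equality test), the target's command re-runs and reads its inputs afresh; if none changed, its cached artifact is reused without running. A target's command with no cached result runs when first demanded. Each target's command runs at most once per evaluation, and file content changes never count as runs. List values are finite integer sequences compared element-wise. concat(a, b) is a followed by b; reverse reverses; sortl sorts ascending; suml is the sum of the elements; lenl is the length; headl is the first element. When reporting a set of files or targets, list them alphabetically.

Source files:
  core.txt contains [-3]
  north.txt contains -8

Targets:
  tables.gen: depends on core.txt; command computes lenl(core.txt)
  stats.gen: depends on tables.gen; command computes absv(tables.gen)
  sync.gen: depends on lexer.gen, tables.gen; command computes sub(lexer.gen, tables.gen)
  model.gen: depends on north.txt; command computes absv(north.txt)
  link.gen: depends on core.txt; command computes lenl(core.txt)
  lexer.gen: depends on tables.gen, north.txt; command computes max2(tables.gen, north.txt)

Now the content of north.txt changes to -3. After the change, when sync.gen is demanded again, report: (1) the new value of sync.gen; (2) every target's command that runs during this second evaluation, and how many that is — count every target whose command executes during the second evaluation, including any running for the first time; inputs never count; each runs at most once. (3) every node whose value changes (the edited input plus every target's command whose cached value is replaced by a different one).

First demand of the output computes:
  tables.gen = lenl([-3]) = 1
  lexer.gen = max2(1, -8) = 1
  sync.gen = sub(1, 1) = 0

After the edit, cleaning proceeds:
  lexer.gen: a read changed (north.txt -8->-3) — executes, giving 1 — identical to its old value.
  sync.gen: dirty, but its reads are unchanged (lexer.gen unchanged, tables.gen unchanged); cached 0 stands.

Note the absorption at lexer.gen: it re-runs yet its value is the same, leaving the output's value untouched.

Demanding sync.gen again yields 0.
1 target commands run: lexer.gen.
The nodes whose values change: north.txt.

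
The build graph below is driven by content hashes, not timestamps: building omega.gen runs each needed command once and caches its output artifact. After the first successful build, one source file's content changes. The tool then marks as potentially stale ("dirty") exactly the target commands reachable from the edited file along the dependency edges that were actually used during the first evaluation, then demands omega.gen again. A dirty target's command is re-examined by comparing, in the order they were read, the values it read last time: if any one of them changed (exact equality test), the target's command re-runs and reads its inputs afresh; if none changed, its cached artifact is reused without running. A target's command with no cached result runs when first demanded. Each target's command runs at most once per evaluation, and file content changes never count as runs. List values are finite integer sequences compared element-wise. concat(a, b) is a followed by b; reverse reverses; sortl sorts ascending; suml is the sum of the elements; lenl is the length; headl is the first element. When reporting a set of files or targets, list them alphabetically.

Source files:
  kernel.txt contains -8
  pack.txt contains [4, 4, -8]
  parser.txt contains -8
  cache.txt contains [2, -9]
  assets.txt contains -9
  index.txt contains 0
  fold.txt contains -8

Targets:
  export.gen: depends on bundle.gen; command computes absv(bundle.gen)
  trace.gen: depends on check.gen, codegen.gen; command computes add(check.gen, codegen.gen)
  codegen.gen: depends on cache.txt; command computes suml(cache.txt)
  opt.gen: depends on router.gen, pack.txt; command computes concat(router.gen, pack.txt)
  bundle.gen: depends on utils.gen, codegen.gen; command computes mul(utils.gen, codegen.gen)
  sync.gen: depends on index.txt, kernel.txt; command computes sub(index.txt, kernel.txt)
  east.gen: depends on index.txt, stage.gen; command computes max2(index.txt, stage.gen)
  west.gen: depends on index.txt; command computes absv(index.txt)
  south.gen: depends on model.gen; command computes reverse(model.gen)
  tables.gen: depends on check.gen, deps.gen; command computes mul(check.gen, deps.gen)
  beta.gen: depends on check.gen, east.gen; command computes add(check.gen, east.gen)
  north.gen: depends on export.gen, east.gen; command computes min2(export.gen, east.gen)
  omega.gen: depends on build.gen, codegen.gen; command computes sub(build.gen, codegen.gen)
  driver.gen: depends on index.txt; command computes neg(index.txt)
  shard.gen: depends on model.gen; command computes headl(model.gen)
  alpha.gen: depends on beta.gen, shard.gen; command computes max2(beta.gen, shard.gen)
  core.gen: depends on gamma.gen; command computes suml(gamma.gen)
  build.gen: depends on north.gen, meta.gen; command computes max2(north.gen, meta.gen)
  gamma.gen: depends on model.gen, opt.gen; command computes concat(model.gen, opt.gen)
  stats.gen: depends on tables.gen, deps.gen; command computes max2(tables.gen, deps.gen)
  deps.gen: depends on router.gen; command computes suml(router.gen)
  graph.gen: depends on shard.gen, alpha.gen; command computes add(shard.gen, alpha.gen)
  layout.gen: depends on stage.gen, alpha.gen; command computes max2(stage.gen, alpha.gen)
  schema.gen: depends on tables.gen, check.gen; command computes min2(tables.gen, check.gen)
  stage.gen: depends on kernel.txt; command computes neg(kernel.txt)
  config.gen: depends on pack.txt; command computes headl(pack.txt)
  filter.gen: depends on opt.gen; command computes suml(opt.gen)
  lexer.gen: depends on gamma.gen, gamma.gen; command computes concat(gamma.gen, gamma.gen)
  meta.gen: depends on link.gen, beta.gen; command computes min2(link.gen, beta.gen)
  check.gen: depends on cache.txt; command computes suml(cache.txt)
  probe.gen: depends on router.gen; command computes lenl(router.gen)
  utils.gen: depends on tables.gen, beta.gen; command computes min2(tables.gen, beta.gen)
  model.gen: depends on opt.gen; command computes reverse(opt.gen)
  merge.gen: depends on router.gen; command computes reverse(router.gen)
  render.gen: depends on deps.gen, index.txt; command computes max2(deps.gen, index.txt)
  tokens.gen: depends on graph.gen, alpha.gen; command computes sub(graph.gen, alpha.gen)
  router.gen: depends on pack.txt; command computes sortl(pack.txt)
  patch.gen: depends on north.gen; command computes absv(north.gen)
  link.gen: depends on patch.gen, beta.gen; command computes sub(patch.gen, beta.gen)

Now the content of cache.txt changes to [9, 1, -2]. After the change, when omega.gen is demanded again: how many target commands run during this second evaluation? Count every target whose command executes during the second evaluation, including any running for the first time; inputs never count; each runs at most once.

Run set: beta.gen, build.gen, bundle.gen, check.gen, codegen.gen, link.gen, meta.gen, omega.gen, tables.gen, utils.gen (10 run).
The important point: at export.gen every value read last time is unchanged, so the dirty flag clears without a run.

Initial pass — values computed on the first demand:
  check.gen = suml([2, -9]) = -7
  codegen.gen = suml([2, -9]) = -7
  router.gen = sortl([4, 4, -8]) = [-8, 4, 4]
  deps.gen = suml([-8, 4, 4]) = 0
  stage.gen = neg(-8) = 8
  east.gen = max2(0, 8) = 8
  beta.gen = add(-7, 8) = 1
  tables.gen = mul(-7, 0) = 0
  utils.gen = min2(0, 1) = 0
  bundle.gen = mul(0, -7) = 0
  export.gen = absv(0) = 0
  north.gen = min2(0, 8) = 0
  patch.gen = absv(0) = 0
  link.gen = sub(0, 1) = -1
  meta.gen = min2(-1, 1) = -1
  build.gen = max2(0, -1) = 0
  omega.gen = sub(0, -7) = 7

Second demand — change propagation:
  check.gen: re-runs because cache.txt [2, -9]->[9, 1, -2]; new result 8.
  beta.gen: re-runs because check.gen -7->8; new result 16.
  codegen.gen: re-runs because cache.txt [2, -9]->[9, 1, -2]; new result 8.
  tables.gen: re-runs because check.gen -7->8; new result 0 (unchanged).
  utils.gen: re-runs because beta.gen 1->16; new result 0 (unchanged).
  bundle.gen: re-runs because codegen.gen -7->8; new result 0 (unchanged).
  export.gen: re-examined; everything it read last time is the same (bundle.gen unchanged) — cache 0 kept, no run.
  north.gen: re-examined; everything it read last time is the same (export.gen unchanged, east.gen unchanged) — cache 0 kept, no run.
  patch.gen: re-examined; everything it read last time is the same (north.gen unchanged) — cache 0 kept, no run.
  link.gen: re-runs because beta.gen 1->16; new result -16.
  meta.gen: re-runs because link.gen -1->-16; beta.gen 1->16; new result -16.
  build.gen: re-runs because meta.gen -1->-16; new result 0 (unchanged).
  omega.gen: re-runs because codegen.gen -7->8; new result -8.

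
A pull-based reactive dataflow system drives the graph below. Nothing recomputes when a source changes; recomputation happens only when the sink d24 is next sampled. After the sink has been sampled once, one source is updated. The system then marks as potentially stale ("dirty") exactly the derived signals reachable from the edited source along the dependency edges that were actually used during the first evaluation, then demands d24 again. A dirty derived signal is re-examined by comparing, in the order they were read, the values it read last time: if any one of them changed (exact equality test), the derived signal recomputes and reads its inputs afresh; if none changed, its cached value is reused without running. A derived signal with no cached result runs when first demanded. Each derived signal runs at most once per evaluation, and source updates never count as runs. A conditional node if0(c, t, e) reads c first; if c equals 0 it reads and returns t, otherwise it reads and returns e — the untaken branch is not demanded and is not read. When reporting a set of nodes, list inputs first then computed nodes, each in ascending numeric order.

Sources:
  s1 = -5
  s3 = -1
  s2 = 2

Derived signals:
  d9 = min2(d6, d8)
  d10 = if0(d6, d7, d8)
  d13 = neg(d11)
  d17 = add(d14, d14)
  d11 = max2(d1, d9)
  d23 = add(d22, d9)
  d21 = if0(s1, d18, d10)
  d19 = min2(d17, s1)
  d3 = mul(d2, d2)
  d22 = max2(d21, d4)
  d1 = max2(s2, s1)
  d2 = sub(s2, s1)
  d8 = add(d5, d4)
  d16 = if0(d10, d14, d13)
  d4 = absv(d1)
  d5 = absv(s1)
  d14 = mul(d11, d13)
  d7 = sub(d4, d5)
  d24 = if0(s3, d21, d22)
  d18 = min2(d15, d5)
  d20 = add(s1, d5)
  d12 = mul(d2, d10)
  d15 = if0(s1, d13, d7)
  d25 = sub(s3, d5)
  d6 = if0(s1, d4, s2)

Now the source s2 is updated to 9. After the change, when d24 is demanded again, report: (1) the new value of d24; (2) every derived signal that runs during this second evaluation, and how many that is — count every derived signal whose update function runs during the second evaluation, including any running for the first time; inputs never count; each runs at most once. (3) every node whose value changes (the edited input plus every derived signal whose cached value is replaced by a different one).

First evaluation (everything demanded from the output):
  d1 = max2(2, -5) = 2
  d4 = absv(2) = 2
  d5 = absv(-5) = 5
  d6 = if0(s1=-5 -> else branch s2) = 2
  d8 = add(5, 2) = 7
  d10 = if0(d6=2 -> else branch d8) = 7
  d21 = if0(s1=-5 -> else branch d10) = 7
  d22 = max2(7, 2) = 7
  d24 = if0(s3=-1 -> else branch d22) = 7

Propagation after the edit:
  d1: runs — s2 2->9; result 9.
  d4: runs — d1 2->9; result 9.
  d6: runs — s2 2->9; result 9.
  d8: runs — d4 2->9; result 14.
  d10: runs — d6 2->9; d8 7->14; result 14.
  d21: runs — d10 7->14; result 14.
  d22: runs — d21 7->14; d4 2->9; result 14.
  d24: runs — d22 7->14; result 14.

New value of d24: 14.
Derived signals that run: d1, d4, d6, d8, d10, d21, d22, d24 — 8 in total.
Values that change: s2, d1, d4, d6, d8, d10, d21, d22, d24.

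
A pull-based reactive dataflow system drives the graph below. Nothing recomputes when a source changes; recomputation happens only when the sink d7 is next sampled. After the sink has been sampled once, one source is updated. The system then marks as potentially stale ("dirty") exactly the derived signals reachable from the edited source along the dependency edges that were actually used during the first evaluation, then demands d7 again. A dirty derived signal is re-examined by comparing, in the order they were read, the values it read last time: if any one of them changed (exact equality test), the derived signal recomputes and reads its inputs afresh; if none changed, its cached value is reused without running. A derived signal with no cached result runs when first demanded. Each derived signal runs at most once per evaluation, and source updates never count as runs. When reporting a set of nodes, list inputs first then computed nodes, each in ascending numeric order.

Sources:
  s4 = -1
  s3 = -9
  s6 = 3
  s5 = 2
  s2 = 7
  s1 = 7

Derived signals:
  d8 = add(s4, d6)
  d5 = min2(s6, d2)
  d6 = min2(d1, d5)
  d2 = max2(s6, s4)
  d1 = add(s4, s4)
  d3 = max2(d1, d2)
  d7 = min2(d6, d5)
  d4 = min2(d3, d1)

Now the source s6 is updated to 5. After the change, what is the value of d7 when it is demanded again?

First evaluation (everything demanded from the output):
  d1 = add(-1, -1) = -2
  d2 = max2(3, -1) = 3
  d5 = min2(3, 3) = 3
  d6 = min2(-2, 3) = -2
  d7 = min2(-2, 3) = -2

Propagation after the edit:
  d2: runs — s6 3->5; result 5.
  d5: runs — s6 3->5; d2 3->5; result 5.
  d6: runs — d5 3->5; result -2 (same value as before).
  d7: runs — d5 3->5; result -2 (same value as before).

New value of d7: -2.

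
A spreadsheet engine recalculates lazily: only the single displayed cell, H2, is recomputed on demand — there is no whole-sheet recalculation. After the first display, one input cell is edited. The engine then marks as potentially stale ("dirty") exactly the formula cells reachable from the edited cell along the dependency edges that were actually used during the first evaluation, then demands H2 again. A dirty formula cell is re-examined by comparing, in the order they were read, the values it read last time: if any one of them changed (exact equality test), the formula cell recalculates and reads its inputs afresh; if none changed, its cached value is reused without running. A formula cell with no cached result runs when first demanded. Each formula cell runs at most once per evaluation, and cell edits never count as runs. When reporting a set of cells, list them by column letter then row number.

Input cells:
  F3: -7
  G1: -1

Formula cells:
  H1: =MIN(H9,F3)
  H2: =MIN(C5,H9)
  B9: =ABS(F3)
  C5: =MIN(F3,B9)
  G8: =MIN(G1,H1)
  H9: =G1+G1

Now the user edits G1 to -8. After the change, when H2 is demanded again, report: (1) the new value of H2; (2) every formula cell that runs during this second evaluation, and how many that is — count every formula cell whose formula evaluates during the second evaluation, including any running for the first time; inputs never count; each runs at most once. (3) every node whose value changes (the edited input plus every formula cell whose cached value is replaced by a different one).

New value of H2: -16.
Formula cells that run: H2, H9 — 2 in total.
Values that change: G1, H2, H9.

First evaluation (everything demanded from the output):
  B9 = ABS(-7) = 7
  C5 = MIN(-7, 7) = -7
  H9 = -1 + -1 = -2
  H2 = MIN(-7, -2) = -7

Propagation after the edit:
  H9: runs — G1 -1->-8; G1 -1->-8; result -16.
  H2: runs — H9 -2->-16; result -16.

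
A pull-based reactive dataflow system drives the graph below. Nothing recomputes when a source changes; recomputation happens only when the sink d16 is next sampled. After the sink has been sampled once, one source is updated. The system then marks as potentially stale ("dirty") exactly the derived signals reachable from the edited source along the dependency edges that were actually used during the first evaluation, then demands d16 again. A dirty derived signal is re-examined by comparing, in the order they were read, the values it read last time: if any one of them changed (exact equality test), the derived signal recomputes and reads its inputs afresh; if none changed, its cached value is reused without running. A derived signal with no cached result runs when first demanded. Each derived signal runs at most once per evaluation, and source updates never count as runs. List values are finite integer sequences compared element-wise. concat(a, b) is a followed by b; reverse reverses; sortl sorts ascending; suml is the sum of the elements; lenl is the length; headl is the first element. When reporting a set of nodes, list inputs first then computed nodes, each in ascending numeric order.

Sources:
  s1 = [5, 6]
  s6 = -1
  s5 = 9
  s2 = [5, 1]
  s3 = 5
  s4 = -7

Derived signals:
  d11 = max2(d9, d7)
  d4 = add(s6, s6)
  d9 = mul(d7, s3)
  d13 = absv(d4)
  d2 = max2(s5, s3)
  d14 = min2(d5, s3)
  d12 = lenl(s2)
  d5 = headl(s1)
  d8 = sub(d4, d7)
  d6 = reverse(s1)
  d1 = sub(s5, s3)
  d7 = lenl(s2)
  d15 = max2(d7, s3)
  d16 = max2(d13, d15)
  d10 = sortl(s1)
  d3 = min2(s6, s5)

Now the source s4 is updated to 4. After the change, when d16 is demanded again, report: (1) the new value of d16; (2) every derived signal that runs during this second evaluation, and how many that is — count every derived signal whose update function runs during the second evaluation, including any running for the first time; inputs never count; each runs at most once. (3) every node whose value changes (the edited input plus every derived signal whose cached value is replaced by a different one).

New value of d16: 5.
Derived signals that run: none — 0 in total.
Values that change: s4.
Key observation: s4 is never demanded by the output, so the edit triggers no recomputation at all.

First evaluation (everything demanded from the output):
  d4 = add(-1, -1) = -2
  d7 = lenl([5, 1]) = 2
  d13 = absv(-2) = 2
  d15 = max2(2, 5) = 5
  d16 = max2(2, 5) = 5

Propagation after the edit:
  s4 feeds no computation that the output demands — nothing is marked dirty and nothing runs.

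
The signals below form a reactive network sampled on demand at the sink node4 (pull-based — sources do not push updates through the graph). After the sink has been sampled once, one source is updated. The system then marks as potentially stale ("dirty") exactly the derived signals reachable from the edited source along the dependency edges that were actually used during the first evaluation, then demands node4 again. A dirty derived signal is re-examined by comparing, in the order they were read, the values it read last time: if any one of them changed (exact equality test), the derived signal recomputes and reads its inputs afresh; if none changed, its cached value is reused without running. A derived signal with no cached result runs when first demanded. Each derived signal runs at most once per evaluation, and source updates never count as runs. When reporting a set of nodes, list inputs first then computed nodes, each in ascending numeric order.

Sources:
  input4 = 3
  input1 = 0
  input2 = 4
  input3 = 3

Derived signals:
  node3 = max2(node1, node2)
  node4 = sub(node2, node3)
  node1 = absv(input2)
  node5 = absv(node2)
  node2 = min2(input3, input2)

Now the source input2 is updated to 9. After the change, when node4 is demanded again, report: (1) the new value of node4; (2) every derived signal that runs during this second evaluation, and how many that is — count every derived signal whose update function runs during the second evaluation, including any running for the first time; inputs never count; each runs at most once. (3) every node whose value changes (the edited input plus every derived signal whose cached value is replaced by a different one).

Initial pass — values computed on the first demand:
  node1 = absv(4) = 4
  node2 = min2(3, 4) = 3
  node3 = max2(4, 3) = 4
  node4 = sub(3, 4) = -1

Second demand — change propagation:
  node1: re-runs because input2 4->9; new result 9.
  node2: re-runs because input2 4->9; new result 3 (unchanged).
  node3: re-runs because node1 4->9; new result 9.
  node4: re-runs because node3 4->9; new result -6.

node4 now evaluates to -6.
Run set: node1, node2, node3, node4 (4 run).
Changed values: input2, node1, node3, node4.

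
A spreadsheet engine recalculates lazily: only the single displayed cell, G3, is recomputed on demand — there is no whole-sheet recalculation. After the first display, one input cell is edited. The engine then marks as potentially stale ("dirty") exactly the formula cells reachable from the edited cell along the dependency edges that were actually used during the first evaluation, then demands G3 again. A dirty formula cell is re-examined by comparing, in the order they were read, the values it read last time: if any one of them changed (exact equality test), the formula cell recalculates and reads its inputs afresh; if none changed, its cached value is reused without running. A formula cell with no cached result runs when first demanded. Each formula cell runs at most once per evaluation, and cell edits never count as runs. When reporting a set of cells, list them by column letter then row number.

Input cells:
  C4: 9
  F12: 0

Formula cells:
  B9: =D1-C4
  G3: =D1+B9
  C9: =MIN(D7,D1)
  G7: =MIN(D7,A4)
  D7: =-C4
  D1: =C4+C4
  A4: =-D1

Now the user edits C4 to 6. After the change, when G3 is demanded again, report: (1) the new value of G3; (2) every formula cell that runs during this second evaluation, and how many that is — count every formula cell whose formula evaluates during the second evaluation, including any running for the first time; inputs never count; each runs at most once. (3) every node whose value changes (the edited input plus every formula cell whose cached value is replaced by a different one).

First evaluation (everything demanded from the output):
  D1 = 9 + 9 = 18
  B9 = 18 - 9 = 9
  G3 = 18 + 9 = 27

Propagation after the edit:
  D1: runs — C4 9->6; C4 9->6; result 12.
  B9: runs — D1 18->12; C4 9->6; result 6.
  G3: runs — D1 18->12; B9 9->6; result 18.

New value of G3: 18.
Formula cells that run: B9, D1, G3 — 3 in total.
Values that change: B9, C4, D1, G3.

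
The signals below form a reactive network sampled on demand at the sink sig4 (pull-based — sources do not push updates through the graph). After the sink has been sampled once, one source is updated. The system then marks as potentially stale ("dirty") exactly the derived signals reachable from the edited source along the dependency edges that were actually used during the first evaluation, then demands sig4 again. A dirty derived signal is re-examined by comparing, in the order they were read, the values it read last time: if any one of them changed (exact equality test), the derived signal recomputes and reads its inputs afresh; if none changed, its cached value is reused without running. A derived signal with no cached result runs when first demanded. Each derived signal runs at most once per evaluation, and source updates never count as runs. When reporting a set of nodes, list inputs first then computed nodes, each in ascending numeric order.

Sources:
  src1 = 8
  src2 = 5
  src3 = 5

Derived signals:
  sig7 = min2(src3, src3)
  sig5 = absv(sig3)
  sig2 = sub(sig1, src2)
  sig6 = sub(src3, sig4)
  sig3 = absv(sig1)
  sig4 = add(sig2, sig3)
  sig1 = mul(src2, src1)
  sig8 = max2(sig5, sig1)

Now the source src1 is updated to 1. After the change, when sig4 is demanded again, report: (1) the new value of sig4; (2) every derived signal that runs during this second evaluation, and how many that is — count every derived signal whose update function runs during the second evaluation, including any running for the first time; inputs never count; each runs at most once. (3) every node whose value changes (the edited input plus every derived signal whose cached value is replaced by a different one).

sig4 now evaluates to 5.
Run set: sig1, sig2, sig3, sig4 (4 run).
Changed values: src1, sig1, sig2, sig3, sig4.

Initial pass — values computed on the first demand:
  sig1 = mul(5, 8) = 40
  sig2 = sub(40, 5) = 35
  sig3 = absv(40) = 40
  sig4 = add(35, 40) = 75

Second demand — change propagation:
  sig1: re-runs because src1 8->1; new result 5.
  sig2: re-runs because sig1 40->5; new result 0.
  sig3: re-runs because sig1 40->5; new result 5.
  sig4: re-runs because sig2 35->0; sig3 40->5; new result 5.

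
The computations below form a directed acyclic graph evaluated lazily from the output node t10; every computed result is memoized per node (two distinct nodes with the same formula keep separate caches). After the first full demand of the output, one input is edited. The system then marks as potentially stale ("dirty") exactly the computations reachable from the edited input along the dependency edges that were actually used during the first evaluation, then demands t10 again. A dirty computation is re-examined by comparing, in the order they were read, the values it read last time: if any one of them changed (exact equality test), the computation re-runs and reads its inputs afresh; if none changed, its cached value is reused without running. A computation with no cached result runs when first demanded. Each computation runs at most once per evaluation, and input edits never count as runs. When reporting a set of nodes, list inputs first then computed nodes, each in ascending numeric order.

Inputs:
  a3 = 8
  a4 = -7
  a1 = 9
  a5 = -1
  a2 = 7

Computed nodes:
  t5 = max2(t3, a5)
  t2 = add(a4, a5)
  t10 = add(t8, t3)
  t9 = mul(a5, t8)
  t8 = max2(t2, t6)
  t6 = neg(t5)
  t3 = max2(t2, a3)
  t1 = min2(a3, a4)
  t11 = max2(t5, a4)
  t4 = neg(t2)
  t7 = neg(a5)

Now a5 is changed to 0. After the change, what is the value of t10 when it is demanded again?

First demand of the output computes:
  t2 = add(-7, -1) = -8
  t3 = max2(-8, 8) = 8
  t5 = max2(8, -1) = 8
  t6 = neg(8) = -8
  t8 = max2(-8, -8) = -8
  t10 = add(-8, 8) = 0

After the edit, cleaning proceeds:
  t2: a read changed (a5 -1->0) — executes, giving -7.
  t3: a read changed (t2 -8->-7) — executes, giving 8 — identical to its old value.
  t5: a read changed (a5 -1->0) — executes, giving 8 — identical to its old value.
  t6: dirty, but its reads are unchanged (t5 unchanged); cached -8 stands.
  t8: a read changed (t2 -8->-7) — executes, giving -7.
  t10: a read changed (t8 -8->-7) — executes, giving 1.

Note where the cutoff bites: t6 is checked, finds nothing changed, and keeps its cache.

Demanding t10 again yields 1.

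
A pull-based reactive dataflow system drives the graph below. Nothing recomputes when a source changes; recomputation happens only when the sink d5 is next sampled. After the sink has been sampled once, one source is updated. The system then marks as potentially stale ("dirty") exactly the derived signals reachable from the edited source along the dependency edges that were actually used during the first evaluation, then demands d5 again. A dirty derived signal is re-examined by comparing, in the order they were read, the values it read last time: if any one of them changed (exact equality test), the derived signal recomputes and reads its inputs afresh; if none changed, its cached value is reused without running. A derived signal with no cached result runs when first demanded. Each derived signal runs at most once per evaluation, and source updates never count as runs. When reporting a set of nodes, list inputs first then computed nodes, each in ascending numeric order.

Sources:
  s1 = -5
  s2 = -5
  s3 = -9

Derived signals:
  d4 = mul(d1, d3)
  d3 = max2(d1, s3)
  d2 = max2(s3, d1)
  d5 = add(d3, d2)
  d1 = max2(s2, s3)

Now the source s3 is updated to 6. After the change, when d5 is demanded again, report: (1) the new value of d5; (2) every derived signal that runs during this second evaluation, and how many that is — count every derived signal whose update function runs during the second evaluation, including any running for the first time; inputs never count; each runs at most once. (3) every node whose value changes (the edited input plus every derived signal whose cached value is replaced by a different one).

First evaluation (everything demanded from the output):
  d1 = max2(-5, -9) = -5
  d2 = max2(-9, -5) = -5
  d3 = max2(-5, -9) = -5
  d5 = add(-5, -5) = -10

Propagation after the edit:
  d1: runs — s3 -9->6; result 6.
  d2: runs — s3 -9->6; d1 -5->6; result 6.
  d3: runs — d1 -5->6; s3 -9->6; result 6.
  d5: runs — d3 -5->6; d2 -5->6; result 12.

New value of d5: 12.
Derived signals that run: d1, d2, d3, d5 — 4 in total.
Values that change: s3, d1, d2, d3, d5.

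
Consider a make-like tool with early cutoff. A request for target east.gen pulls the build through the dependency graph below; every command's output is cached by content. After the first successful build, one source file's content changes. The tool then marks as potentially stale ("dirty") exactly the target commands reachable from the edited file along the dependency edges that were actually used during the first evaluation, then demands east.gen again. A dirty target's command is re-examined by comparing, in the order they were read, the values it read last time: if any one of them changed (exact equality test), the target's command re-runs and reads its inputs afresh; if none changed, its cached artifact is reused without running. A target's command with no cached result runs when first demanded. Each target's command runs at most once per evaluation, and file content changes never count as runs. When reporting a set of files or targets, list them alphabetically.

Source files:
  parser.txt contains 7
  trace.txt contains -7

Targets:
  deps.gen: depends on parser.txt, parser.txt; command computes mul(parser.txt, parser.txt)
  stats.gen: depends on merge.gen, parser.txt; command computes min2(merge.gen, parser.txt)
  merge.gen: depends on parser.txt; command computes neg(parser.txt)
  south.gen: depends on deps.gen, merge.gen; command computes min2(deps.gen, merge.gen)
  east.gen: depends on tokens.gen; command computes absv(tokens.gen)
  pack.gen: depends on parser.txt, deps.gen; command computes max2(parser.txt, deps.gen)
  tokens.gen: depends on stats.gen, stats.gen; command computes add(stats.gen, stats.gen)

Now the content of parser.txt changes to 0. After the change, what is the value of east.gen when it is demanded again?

Demanding east.gen again yields 0.

First demand of the output computes:
  merge.gen = neg(7) = -7
  stats.gen = min2(-7, 7) = -7
  tokens.gen = add(-7, -7) = -14
  east.gen = absv(-14) = 14

After the edit, cleaning proceeds:
  merge.gen: a read changed (parser.txt 7->0) — executes, giving 0.
  stats.gen: a read changed (merge.gen -7->0; parser.txt 7->0) — executes, giving 0.
  tokens.gen: a read changed (stats.gen -7->0; stats.gen -7->0) — executes, giving 0.
  east.gen: a read changed (tokens.gen -14->0) — executes, giving 0.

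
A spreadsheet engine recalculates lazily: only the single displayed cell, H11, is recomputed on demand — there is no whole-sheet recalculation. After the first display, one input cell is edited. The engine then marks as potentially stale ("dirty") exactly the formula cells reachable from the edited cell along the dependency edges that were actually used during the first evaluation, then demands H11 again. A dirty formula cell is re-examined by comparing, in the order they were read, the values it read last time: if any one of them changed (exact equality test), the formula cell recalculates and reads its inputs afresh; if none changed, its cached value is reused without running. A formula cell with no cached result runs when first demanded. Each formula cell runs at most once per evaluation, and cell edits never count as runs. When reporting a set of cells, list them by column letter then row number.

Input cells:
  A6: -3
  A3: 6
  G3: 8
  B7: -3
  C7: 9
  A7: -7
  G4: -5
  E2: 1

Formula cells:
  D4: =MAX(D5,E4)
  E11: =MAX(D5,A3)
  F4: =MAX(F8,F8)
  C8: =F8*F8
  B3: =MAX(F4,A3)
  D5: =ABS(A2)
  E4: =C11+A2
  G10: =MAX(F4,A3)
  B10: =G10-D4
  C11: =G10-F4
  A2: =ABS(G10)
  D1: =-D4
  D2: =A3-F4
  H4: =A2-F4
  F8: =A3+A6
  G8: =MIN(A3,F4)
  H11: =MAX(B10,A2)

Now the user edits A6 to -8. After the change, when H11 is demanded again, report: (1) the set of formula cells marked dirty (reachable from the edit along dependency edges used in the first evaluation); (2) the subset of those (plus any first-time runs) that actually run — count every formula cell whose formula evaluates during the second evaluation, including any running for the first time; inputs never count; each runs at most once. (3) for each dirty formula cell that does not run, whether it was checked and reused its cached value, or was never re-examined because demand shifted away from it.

First evaluation (everything demanded from the output):
  F8 = 6 + -3 = 3
  F4 = MAX(3, 3) = 3
  G10 = MAX(3, 6) = 6
  A2 = ABS(6) = 6
  C11 = 6 - 3 = 3
  D5 = ABS(6) = 6
  E4 = 3 + 6 = 9
  D4 = MAX(6, 9) = 9
  B10 = 6 - 9 = -3
  H11 = MAX(-3, 6) = 6

Propagation after the edit:
  F8: runs — A6 -3->-8; result -2.
  F4: runs — F8 3->-2; F8 3->-2; result -2.
  G10: runs — F4 3->-2; result 6 (same value as before).
  A2: checked — values it read are unchanged (G10 unchanged); reused cached 6 without running.
  C11: runs — F4 3->-2; result 8.
  D5: checked — values it read are unchanged (A2 unchanged); reused cached 6 without running.
  E4: runs — C11 3->8; result 14.
  D4: runs — E4 9->14; result 14.
  B10: runs — D4 9->14; result -8.
  H11: runs — B10 -3->-8; result 6 (same value as before).

Key observation: the cutoff stops propagation at A2 — its inputs' values are unchanged, so it reuses its cache.

Marked dirty: A2, B10, C11, D4, D5, E4, F4, F8, G10, H11.
Formula cells that run: B10, C11, D4, E4, F4, F8, G10, H11 — 8 in total.
Checked but reused from cache: A2, D5.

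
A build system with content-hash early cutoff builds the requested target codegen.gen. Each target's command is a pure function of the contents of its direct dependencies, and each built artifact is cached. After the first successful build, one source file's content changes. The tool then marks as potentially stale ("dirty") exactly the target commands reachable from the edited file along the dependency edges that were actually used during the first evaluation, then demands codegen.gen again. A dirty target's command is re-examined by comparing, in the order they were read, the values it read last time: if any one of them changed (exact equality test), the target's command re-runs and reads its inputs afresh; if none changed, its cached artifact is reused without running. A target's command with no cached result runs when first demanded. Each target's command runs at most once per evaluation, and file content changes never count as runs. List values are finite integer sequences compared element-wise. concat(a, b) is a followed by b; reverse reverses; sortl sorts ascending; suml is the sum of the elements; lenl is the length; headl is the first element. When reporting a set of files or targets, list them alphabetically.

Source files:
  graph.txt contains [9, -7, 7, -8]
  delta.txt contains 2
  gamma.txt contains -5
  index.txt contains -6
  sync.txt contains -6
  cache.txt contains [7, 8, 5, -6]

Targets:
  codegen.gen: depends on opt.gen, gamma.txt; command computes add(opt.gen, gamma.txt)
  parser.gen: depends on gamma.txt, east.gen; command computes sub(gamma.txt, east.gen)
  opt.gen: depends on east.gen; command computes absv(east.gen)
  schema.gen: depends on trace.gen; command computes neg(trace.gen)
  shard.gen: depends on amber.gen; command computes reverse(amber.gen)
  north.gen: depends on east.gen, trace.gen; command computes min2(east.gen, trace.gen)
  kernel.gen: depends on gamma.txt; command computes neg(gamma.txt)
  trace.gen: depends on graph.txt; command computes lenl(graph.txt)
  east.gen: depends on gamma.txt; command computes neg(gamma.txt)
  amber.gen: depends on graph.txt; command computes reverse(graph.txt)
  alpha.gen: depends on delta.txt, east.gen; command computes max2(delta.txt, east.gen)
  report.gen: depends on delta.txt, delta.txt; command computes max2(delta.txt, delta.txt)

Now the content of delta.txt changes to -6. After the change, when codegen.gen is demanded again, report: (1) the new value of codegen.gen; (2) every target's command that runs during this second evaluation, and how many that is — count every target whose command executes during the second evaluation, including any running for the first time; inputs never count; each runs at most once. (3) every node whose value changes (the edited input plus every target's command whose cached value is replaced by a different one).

First evaluation (everything demanded from the output):
  east.gen = neg(-5) = 5
  opt.gen = absv(5) = 5
  codegen.gen = add(5, -5) = 0

Propagation after the edit:
  delta.txt feeds no computation that the output demands — nothing is marked dirty and nothing runs.

Key observation: delta.txt is never demanded by the output, so the edit triggers no recomputation at all.

New value of codegen.gen: 0.
Target commands that run: none — 0 in total.
Values that change: delta.txt.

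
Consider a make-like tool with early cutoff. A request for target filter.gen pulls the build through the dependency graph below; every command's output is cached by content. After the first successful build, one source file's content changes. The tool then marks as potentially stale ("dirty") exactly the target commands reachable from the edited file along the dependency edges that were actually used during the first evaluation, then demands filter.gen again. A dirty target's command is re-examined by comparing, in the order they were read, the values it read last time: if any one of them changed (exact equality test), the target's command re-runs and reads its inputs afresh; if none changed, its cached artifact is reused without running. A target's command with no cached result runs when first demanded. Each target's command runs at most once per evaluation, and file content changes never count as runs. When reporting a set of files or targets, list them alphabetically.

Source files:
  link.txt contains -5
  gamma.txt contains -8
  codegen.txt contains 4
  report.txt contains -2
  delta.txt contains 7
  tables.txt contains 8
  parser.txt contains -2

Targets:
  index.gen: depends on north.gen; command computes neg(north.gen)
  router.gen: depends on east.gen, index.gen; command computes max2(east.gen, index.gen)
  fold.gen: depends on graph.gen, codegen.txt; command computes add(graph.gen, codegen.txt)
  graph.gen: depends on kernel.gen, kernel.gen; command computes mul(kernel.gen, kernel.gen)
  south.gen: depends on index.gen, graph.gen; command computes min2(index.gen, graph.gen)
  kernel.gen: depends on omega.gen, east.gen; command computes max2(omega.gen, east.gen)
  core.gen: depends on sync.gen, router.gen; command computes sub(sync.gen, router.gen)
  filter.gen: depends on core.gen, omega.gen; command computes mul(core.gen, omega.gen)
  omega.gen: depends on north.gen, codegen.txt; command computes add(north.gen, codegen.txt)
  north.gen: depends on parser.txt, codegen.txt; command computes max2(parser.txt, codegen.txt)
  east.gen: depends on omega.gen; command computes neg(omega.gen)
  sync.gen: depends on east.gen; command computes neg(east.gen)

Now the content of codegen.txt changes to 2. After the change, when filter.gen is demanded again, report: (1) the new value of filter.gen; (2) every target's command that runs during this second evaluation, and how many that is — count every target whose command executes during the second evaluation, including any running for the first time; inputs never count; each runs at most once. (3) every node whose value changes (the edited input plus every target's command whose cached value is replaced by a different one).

First demand of the output computes:
  north.gen = max2(-2, 4) = 4
  index.gen = neg(4) = -4
  omega.gen = add(4, 4) = 8
  east.gen = neg(8) = -8
  router.gen = max2(-8, -4) = -4
  sync.gen = neg(-8) = 8
  core.gen = sub(8, -4) = 12
  filter.gen = mul(12, 8) = 96

After the edit, cleaning proceeds:
  north.gen: a read changed (codegen.txt 4->2) — executes, giving 2.
  index.gen: a read changed (north.gen 4->2) — executes, giving -2.
  omega.gen: a read changed (north.gen 4->2; codegen.txt 4->2) — executes, giving 4.
  east.gen: a read changed (omega.gen 8->4) — executes, giving -4.
  router.gen: a read changed (east.gen -8->-4; index.gen -4->-2) — executes, giving -2.
  sync.gen: a read changed (east.gen -8->-4) — executes, giving 4.
  core.gen: a read changed (sync.gen 8->4; router.gen -4->-2) — executes, giving 6.
  filter.gen: a read changed (core.gen 12->6; omega.gen 8->4) — executes, giving 24.

Demanding filter.gen again yields 24.
8 target commands run: core.gen, east.gen, filter.gen, index.gen, north.gen, omega.gen, router.gen, sync.gen.
The nodes whose values change: codegen.txt, core.gen, east.gen, filter.gen, index.gen, north.gen, omega.gen, router.gen, sync.gen.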